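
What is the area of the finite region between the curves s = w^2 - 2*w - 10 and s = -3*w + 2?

Both boundary curves give s as a function of w, so integrate with respect to w. Setting them equal: w^2 + w - 12 = 0, i.e. (w - 3)*(w + 4) = 0, so they meet at w = -4, 3.
For w in [-4, 3], s = w^2 - 2*w - 10 is on the left; area = ∫[-4,3] (-(w^2 + w - 12)) dw = 343/6.

343/6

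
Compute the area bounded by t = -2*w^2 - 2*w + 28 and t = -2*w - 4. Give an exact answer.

Both boundary curves give t as a function of w, so integrate with respect to w. Setting them equal: -2*w^2 + 32 = 0, i.e. -2*(w - 4)*(w + 4) = 0, so they meet at w = -4, 4.
For w in [-4, 4], t = -2*w^2 - 2*w + 28 is on the right; area = ∫[-4,4] (-2*w^2 + 32) dw = 512/3.

512/3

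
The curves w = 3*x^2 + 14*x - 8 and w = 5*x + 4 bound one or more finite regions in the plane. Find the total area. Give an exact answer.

125/2

Set the curves equal: 3*x^2 + 14*x - 8 = 5*x + 4, so 3*x^2 + 9*x - 12 = 0, which factors as 3*(x - 1)*(x + 4) = 0. The curves meet at x = -4, 1.
On [-4, 1], w = 5*x + 4 is on top; that piece has area ∫[-4,1] (-(3*x^2 + 9*x - 12)) dx = 125/2.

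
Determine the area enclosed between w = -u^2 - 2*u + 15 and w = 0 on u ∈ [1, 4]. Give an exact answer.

53/3

The difference (-u^2 - 2*u + 15) - (0) = -u^2 - 2*u + 15 changes sign at u = 3 inside [1, 4], so split the integral there.
∫[1,3] (-u^2 - 2*u + 15) du = 40/3.
∫[3,4] (-u^2 - 2*u + 15) du = -13/3; the area of that piece is 13/3.
Total area = 40/3 + 13/3 = 53/3.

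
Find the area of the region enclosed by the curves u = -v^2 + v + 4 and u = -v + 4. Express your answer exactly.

Both boundary curves give u as a function of v, so integrate with respect to v. Setting them equal: -v^2 + 2*v = 0, i.e. -v*(v - 2) = 0, so they meet at v = 0, 2.
For v in [0, 2], u = -v^2 + v + 4 is on the right; area = ∫[0,2] (-v^2 + 2*v) dv = 4/3.

4/3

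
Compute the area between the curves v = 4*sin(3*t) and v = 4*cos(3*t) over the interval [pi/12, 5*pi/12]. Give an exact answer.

On [pi/12, 5*pi/12], (4*sin(3*t)) - (4*cos(3*t)) = 4*sin(3*t) - 4*cos(3*t) is ≥ 0 throughout, so the area is a single integral of |4*sin(3*t) - 4*cos(3*t)|.
∫[pi/12,5*pi/12] (4*sin(3*t) - 4*cos(3*t)) dt = 8*sqrt(2)/3.

8*sqrt(2)/3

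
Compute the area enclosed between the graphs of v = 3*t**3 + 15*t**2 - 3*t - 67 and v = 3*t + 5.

443/2

Set the curves equal: 3*t**3 + 15*t**2 - 3*t - 67 = 3*t + 5, so 3*t**3 + 15*t**2 - 6*t - 72 = 0, which factors as 3*(t - 2)*(t + 3)*(t + 4) = 0. The curves meet at t = -4, -3, 2.
On [-4, -3], v = 3*t**3 + 15*t**2 - 3*t - 67 is on top; that piece has area ∫[-4,-3] (3*t**3 + 15*t**2 - 6*t - 72) dt = 11/4.
On [-3, 2], v = 3*t + 5 is on top; that piece has area ∫[-3,2] (-(3*t**3 + 15*t**2 - 6*t - 72)) dt = 875/4.
Total enclosed area = 11/4 + 875/4 = 443/2.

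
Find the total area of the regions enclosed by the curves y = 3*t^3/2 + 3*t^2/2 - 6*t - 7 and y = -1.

71/4

Set the curves equal: 3*t^3/2 + 3*t^2/2 - 6*t - 7 = -1, so 3*t^3/2 + 3*t^2/2 - 6*t - 6 = 0, which factors as 3*(t - 2)*(t + 1)*(t + 2)/2 = 0. The curves meet at t = -2, -1, 2.
On [-2, -1], y = 3*t^3/2 + 3*t^2/2 - 6*t - 7 is on top; that piece has area ∫[-2,-1] (3*t^3/2 + 3*t^2/2 - 6*t - 6) dt = 7/8.
On [-1, 2], y = -1 is on top; that piece has area ∫[-1,2] (-(3*t^3/2 + 3*t^2/2 - 6*t - 6)) dt = 135/8.
Total enclosed area = 7/8 + 135/8 = 71/4.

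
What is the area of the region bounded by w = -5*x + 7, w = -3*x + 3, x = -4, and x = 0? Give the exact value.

On [-4, 0], (-5*x + 7) - (-3*x + 3) = -2*x + 4 is ≥ 0 throughout, so the area is a single integral of |-2*x + 4|.
∫[-4,0] (-2*x + 4) dx = 32.

32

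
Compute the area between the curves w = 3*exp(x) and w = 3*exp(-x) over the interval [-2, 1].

The difference (3*exp(x)) - (3*exp(-x)) = 3*exp(x) - 3*exp(-x) changes sign at x = 0 inside [-2, 1], so split the integral there.
∫[-2,0] (3*exp(x) - 3*exp(-x)) dx = -3*exp(2) - 3*exp(-2) + 6; the area of that piece is -6 + 3*exp(-2) + 3*exp(2).
∫[0,1] (3*exp(x) - 3*exp(-x)) dx = -6 + 3*exp(-1) + 3*exp(1).
Total area = (-6 + 3*exp(-2) + 3*exp(2)) + (-6 + 3*exp(-1) + 3*exp(1)) = -12 + 3*exp(-2) + 3*exp(-1) + 3*exp(1) + 3*exp(2).

-12 + 3*exp(-2) + 3*exp(-1) + 3*exp(1) + 3*exp(2)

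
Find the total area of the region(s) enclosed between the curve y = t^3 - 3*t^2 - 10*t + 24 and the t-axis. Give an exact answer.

The curve meets the t-axis where t^3 - 3*t^2 - 10*t + 24 = 0, i.e. (t - 4)*(t - 2)*(t + 3) = 0, at t = -3, 2, 4.
On [-3, 2] the curve lies above the axis; ∫[-3,2] (t^3 - 3*t^2 - 10*t + 24) dt = 375/4, giving area 375/4.
On [2, 4] the curve lies below the axis; ∫[2,4] (t^3 - 3*t^2 - 10*t + 24) dt = -8, giving area 8.
Total area = 375/4 + 8 = 407/4.

407/4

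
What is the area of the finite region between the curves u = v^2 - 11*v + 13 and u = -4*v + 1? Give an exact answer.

1/6

Both boundary curves give u as a function of v, so integrate with respect to v. Setting them equal: v^2 - 7*v + 12 = 0, i.e. (v - 4)*(v - 3) = 0, so they meet at v = 3, 4.
For v in [3, 4], u = v^2 - 11*v + 13 is on the left; area = ∫[3,4] (-(v^2 - 7*v + 12)) dv = 1/6.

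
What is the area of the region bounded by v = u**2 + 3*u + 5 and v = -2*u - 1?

1/6

Set the curves equal: u**2 + 3*u + 5 = -2*u - 1, so u**2 + 5*u + 6 = 0, which factors as (u + 2)*(u + 3) = 0. The curves meet at u = -3, -2.
On [-3, -2], v = -2*u - 1 is on top; that piece has area ∫[-3,-2] (-(u**2 + 5*u + 6)) du = 1/6.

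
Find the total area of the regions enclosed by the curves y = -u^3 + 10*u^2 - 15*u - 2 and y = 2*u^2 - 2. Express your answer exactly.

Set the curves equal: -u^3 + 10*u^2 - 15*u - 2 = 2*u^2 - 2, so -u^3 + 8*u^2 - 15*u = 0, which factors as -u*(u - 5)*(u - 3) = 0. The curves meet at u = 0, 3, 5.
On [0, 3], y = 2*u^2 - 2 is on top; that piece has area ∫[0,3] (-(-u^3 + 8*u^2 - 15*u)) du = 63/4.
On [3, 5], y = -u^3 + 10*u^2 - 15*u - 2 is on top; that piece has area ∫[3,5] (-u^3 + 8*u^2 - 15*u) du = 16/3.
Total enclosed area = 63/4 + 16/3 = 253/12.

253/12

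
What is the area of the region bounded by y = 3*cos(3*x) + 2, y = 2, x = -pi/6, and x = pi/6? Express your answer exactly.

On [-pi/6, pi/6], (3*cos(3*x) + 2) - (2) = 3*cos(3*x) is ≥ 0 throughout, so the area is a single integral of |3*cos(3*x)|.
∫[-pi/6,pi/6] (3*cos(3*x)) dx = 2.

2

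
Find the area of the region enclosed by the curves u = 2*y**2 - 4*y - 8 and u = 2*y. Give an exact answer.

Both boundary curves give u as a function of y, so integrate with respect to y. Setting them equal: 2*y**2 - 6*y - 8 = 0, i.e. 2*(y - 4)*(y + 1) = 0, so they meet at y = -1, 4.
For y in [-1, 4], u = 2*y**2 - 4*y - 8 is on the left; area = ∫[-1,4] (-(2*y**2 - 6*y - 8)) dy = 125/3.

125/3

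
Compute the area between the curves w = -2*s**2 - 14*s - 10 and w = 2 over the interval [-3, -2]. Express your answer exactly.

31/3

On [-3, -2], (-2*s**2 - 14*s - 10) - (2) = -2*s**2 - 14*s - 12 is ≥ 0 throughout, so the area is a single integral of |-2*s**2 - 14*s - 12|.
∫[-3,-2] (-2*s**2 - 14*s - 12) ds = 31/3.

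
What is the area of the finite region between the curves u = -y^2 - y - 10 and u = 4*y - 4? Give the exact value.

Both boundary curves give u as a function of y, so integrate with respect to y. Setting them equal: -y^2 - 5*y - 6 = 0, i.e. -(y + 2)*(y + 3) = 0, so they meet at y = -3, -2.
For y in [-3, -2], u = -y^2 - y - 10 is on the right; area = ∫[-3,-2] (-y^2 - 5*y - 6) dy = 1/6.

1/6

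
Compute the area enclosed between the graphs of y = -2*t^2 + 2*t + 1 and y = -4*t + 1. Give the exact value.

Set the curves equal: -2*t^2 + 2*t + 1 = -4*t + 1, so -2*t^2 + 6*t = 0, which factors as -2*t*(t - 3) = 0. The curves meet at t = 0, 3.
On [0, 3], y = -2*t^2 + 2*t + 1 is on top; that piece has area ∫[0,3] (-2*t^2 + 6*t) dt = 9.

9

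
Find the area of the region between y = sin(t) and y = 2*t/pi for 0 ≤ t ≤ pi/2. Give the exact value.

On [0, pi/2], (sin(t)) - (2*t/pi) = -2*t/pi + sin(t) is ≥ 0 throughout, so the area is a single integral of |-2*t/pi + sin(t)|.
∫[0,pi/2] (-2*t/pi + sin(t)) dt = 1 - pi/4.

1 - pi/4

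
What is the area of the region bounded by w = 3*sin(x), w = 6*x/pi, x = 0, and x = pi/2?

On [0, pi/2], (3*sin(x)) - (6*x/pi) = -6*x/pi + 3*sin(x) is ≥ 0 throughout, so the area is a single integral of |-6*x/pi + 3*sin(x)|.
∫[0,pi/2] (-6*x/pi + 3*sin(x)) dx = 3 - 3*pi/4.

3 - 3*pi/4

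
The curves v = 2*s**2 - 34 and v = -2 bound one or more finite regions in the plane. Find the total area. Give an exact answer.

Set the curves equal: 2*s**2 - 34 = -2, so 2*s**2 - 32 = 0, which factors as 2*(s - 4)*(s + 4) = 0. The curves meet at s = -4, 4.
On [-4, 4], v = -2 is on top; that piece has area ∫[-4,4] (-(2*s**2 - 32)) ds = 512/3.

512/3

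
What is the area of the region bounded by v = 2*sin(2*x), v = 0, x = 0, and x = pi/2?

2

On [0, pi/2], (2*sin(2*x)) - (0) = 2*sin(2*x) is ≥ 0 throughout, so the area is a single integral of |2*sin(2*x)|.
∫[0,pi/2] (2*sin(2*x)) dx = 2.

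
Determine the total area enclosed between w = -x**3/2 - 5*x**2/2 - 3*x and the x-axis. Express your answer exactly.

37/24

The curve meets the x-axis where -x**3/2 - 5*x**2/2 - 3*x = 0, i.e. -x*(x + 2)*(x + 3)/2 = 0, at x = -3, -2, 0.
On [-3, -2] the curve lies below the axis; ∫[-3,-2] (-x**3/2 - 5*x**2/2 - 3*x) dx = -5/24, giving area 5/24.
On [-2, 0] the curve lies above the axis; ∫[-2,0] (-x**3/2 - 5*x**2/2 - 3*x) dx = 4/3, giving area 4/3.
Total area = 5/24 + 4/3 = 37/24.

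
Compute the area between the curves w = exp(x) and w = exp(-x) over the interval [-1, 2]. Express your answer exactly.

The difference (exp(x)) - (exp(-x)) = exp(x) - exp(-x) changes sign at x = 0 inside [-1, 2], so split the integral there.
∫[-1,0] (exp(x) - exp(-x)) dx = -exp(1) - exp(-1) + 2; the area of that piece is -2 + exp(-1) + exp(1).
∫[0,2] (exp(x) - exp(-x)) dx = -2 + exp(-2) + exp(2).
Total area = (-2 + exp(-1) + exp(1)) + (-2 + exp(-2) + exp(2)) = -4 + exp(-2) + exp(-1) + exp(1) + exp(2).

-4 + exp(-2) + exp(-1) + exp(1) + exp(2)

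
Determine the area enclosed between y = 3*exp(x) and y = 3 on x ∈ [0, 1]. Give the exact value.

-6 + 3*exp(1)

On [0, 1], (3*exp(x)) - (3) = 3*exp(x) - 3 is ≥ 0 throughout, so the area is a single integral of |3*exp(x) - 3|.
∫[0,1] (3*exp(x) - 3) dx = -6 + 3*exp(1).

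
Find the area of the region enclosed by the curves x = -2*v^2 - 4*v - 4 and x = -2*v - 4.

Both boundary curves give x as a function of v, so integrate with respect to v. Setting them equal: -2*v^2 - 2*v = 0, i.e. -2*v*(v + 1) = 0, so they meet at v = -1, 0.
For v in [-1, 0], x = -2*v^2 - 4*v - 4 is on the right; area = ∫[-1,0] (-2*v^2 - 2*v) dv = 1/3.

1/3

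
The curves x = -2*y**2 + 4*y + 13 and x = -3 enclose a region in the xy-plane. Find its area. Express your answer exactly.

72

Both boundary curves give x as a function of y, so integrate with respect to y. Setting them equal: -2*y**2 + 4*y + 16 = 0, i.e. -2*(y - 4)*(y + 2) = 0, so they meet at y = -2, 4.
For y in [-2, 4], x = -2*y**2 + 4*y + 13 is on the right; area = ∫[-2,4] (-2*y**2 + 4*y + 16) dy = 72.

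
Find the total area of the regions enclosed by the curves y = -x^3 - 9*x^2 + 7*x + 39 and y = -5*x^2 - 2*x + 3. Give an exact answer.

1741/12

Set the curves equal: -x^3 - 9*x^2 + 7*x + 39 = -5*x^2 - 2*x + 3, so -x^3 - 4*x^2 + 9*x + 36 = 0, which factors as -(x - 3)*(x + 3)*(x + 4) = 0. The curves meet at x = -4, -3, 3.
On [-4, -3], y = -5*x^2 - 2*x + 3 is on top; that piece has area ∫[-4,-3] (-(-x^3 - 4*x^2 + 9*x + 36)) dx = 13/12.
On [-3, 3], y = -x^3 - 9*x^2 + 7*x + 39 is on top; that piece has area ∫[-3,3] (-x^3 - 4*x^2 + 9*x + 36) dx = 144.
Total enclosed area = 13/12 + 144 = 1741/12.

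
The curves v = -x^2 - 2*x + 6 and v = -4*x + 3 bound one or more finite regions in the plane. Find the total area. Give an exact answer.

32/3

Set the curves equal: -x^2 - 2*x + 6 = -4*x + 3, so -x^2 + 2*x + 3 = 0, which factors as -(x - 3)*(x + 1) = 0. The curves meet at x = -1, 3.
On [-1, 3], v = -x^2 - 2*x + 6 is on top; that piece has area ∫[-1,3] (-x^2 + 2*x + 3) dx = 32/3.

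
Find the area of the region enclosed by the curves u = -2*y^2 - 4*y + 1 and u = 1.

8/3

Both boundary curves give u as a function of y, so integrate with respect to y. Setting them equal: -2*y^2 - 4*y = 0, i.e. -2*y*(y + 2) = 0, so they meet at y = -2, 0.
For y in [-2, 0], u = -2*y^2 - 4*y + 1 is on the right; area = ∫[-2,0] (-2*y^2 - 4*y) dy = 8/3.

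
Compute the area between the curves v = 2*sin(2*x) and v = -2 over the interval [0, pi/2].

On [0, pi/2], (2*sin(2*x)) - (-2) = 2*sin(2*x) + 2 is ≥ 0 throughout, so the area is a single integral of |2*sin(2*x) + 2|.
∫[0,pi/2] (2*sin(2*x) + 2) dx = 2 + pi.

2 + pi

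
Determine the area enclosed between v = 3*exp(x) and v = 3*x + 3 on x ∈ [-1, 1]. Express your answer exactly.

-6 - 3*exp(-1) + 3*exp(1)

On [-1, 1], (3*exp(x)) - (3*x + 3) = -3*x + 3*exp(x) - 3 is ≥ 0 throughout, so the area is a single integral of |-3*x + 3*exp(x) - 3|.
∫[-1,1] (-3*x + 3*exp(x) - 3) dx = -6 - 3*exp(-1) + 3*exp(1).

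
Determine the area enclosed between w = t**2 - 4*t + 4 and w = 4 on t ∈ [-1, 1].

4

The difference (t**2 - 4*t + 4) - (4) = t**2 - 4*t changes sign at t = 0 inside [-1, 1], so split the integral there.
∫[-1,0] (t**2 - 4*t) dt = 7/3.
∫[0,1] (t**2 - 4*t) dt = -5/3; the area of that piece is 5/3.
Total area = 7/3 + 5/3 = 4.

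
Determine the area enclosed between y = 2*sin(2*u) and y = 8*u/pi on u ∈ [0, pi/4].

On [0, pi/4], (2*sin(2*u)) - (8*u/pi) = -8*u/pi + 2*sin(2*u) is ≥ 0 throughout, so the area is a single integral of |-8*u/pi + 2*sin(2*u)|.
∫[0,pi/4] (-8*u/pi + 2*sin(2*u)) du = 1 - pi/4.

1 - pi/4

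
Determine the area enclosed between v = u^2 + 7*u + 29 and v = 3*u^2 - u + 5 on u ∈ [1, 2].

94/3

On [1, 2], (u^2 + 7*u + 29) - (3*u^2 - u + 5) = -2*u^2 + 8*u + 24 is ≥ 0 throughout, so the area is a single integral of |-2*u^2 + 8*u + 24|.
∫[1,2] (-2*u^2 + 8*u + 24) du = 94/3.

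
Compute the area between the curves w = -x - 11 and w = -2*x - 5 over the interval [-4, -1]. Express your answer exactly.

On [-4, -1], (-x - 11) - (-2*x - 5) = x - 6 is ≤ 0 throughout, so the area is a single integral of |x - 6|.
∫[-4,-1] (x - 6) dx = -51/2; the area of that piece is 51/2.

51/2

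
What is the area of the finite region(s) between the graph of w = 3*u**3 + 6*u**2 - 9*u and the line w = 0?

The curve meets the u-axis where 3*u**3 + 6*u**2 - 9*u = 0, i.e. 3*u*(u - 1)*(u + 3) = 0, at u = -3, 0, 1.
On [-3, 0] the curve lies above the axis; ∫[-3,0] (3*u**3 + 6*u**2 - 9*u) du = 135/4, giving area 135/4.
On [0, 1] the curve lies below the axis; ∫[0,1] (3*u**3 + 6*u**2 - 9*u) du = -7/4, giving area 7/4.
Total area = 135/4 + 7/4 = 71/2.

71/2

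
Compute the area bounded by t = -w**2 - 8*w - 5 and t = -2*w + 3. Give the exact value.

Both boundary curves give t as a function of w, so integrate with respect to w. Setting them equal: -w**2 - 6*w - 8 = 0, i.e. -(w + 2)*(w + 4) = 0, so they meet at w = -4, -2.
For w in [-4, -2], t = -w**2 - 8*w - 5 is on the right; area = ∫[-4,-2] (-w**2 - 6*w - 8) dw = 4/3.

4/3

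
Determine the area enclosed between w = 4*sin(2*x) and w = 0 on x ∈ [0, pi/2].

4

On [0, pi/2], (4*sin(2*x)) - (0) = 4*sin(2*x) is ≥ 0 throughout, so the area is a single integral of |4*sin(2*x)|.
∫[0,pi/2] (4*sin(2*x)) dx = 4.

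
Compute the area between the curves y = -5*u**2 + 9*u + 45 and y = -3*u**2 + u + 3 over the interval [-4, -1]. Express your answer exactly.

136/3

The difference (-5*u**2 + 9*u + 45) - (-3*u**2 + u + 3) = -2*u**2 + 8*u + 42 changes sign at u = -3 inside [-4, -1], so split the integral there.
∫[-4,-3] (-2*u**2 + 8*u + 42) du = -32/3; the area of that piece is 32/3.
∫[-3,-1] (-2*u**2 + 8*u + 42) du = 104/3.
Total area = 32/3 + 104/3 = 136/3.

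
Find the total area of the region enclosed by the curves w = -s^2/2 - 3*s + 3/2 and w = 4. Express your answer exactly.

16/3

Set the curves equal: -s^2/2 - 3*s + 3/2 = 4, so -s^2/2 - 3*s - 5/2 = 0, which factors as -(s + 1)*(s + 5)/2 = 0. The curves meet at s = -5, -1.
On [-5, -1], w = -s^2/2 - 3*s + 3/2 is on top; that piece has area ∫[-5,-1] (-s^2/2 - 3*s - 5/2) ds = 16/3.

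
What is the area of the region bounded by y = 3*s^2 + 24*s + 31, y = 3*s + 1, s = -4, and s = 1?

155/2

The difference (3*s^2 + 24*s + 31) - (3*s + 1) = 3*s^2 + 21*s + 30 changes sign at s = -2 inside [-4, 1], so split the integral there.
∫[-4,-2] (3*s^2 + 21*s + 30) ds = -10; the area of that piece is 10.
∫[-2,1] (3*s^2 + 21*s + 30) ds = 135/2.
Total area = 10 + 135/2 = 155/2.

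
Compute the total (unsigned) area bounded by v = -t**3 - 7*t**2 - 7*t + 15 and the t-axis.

148/3

The curve meets the t-axis where -t**3 - 7*t**2 - 7*t + 15 = 0, i.e. -(t - 1)*(t + 3)*(t + 5) = 0, at t = -5, -3, 1.
On [-5, -3] the curve lies below the axis; ∫[-5,-3] (-t**3 - 7*t**2 - 7*t + 15) dt = -20/3, giving area 20/3.
On [-3, 1] the curve lies above the axis; ∫[-3,1] (-t**3 - 7*t**2 - 7*t + 15) dt = 128/3, giving area 128/3.
Total area = 20/3 + 128/3 = 148/3.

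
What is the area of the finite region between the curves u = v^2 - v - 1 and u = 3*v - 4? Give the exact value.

Both boundary curves give u as a function of v, so integrate with respect to v. Setting them equal: v^2 - 4*v + 3 = 0, i.e. (v - 3)*(v - 1) = 0, so they meet at v = 1, 3.
For v in [1, 3], u = v^2 - v - 1 is on the left; area = ∫[1,3] (-(v^2 - 4*v + 3)) dv = 4/3.

4/3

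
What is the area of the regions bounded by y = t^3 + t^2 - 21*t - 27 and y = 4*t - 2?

Set the curves equal: t^3 + t^2 - 21*t - 27 = 4*t - 2, so t^3 + t^2 - 25*t - 25 = 0, which factors as (t - 5)*(t + 1)*(t + 5) = 0. The curves meet at t = -5, -1, 5.
On [-5, -1], y = t^3 + t^2 - 21*t - 27 is on top; that piece has area ∫[-5,-1] (t^3 + t^2 - 25*t - 25) dt = 256/3.
On [-1, 5], y = 4*t - 2 is on top; that piece has area ∫[-1,5] (-(t^3 + t^2 - 25*t - 25)) dt = 252.
Total enclosed area = 256/3 + 252 = 1012/3.

1012/3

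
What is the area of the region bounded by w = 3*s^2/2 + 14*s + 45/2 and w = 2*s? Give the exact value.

Set the curves equal: 3*s^2/2 + 14*s + 45/2 = 2*s, so 3*s^2/2 + 12*s + 45/2 = 0, which factors as 3*(s + 3)*(s + 5)/2 = 0. The curves meet at s = -5, -3.
On [-5, -3], w = 2*s is on top; that piece has area ∫[-5,-3] (-(3*s^2/2 + 12*s + 45/2)) ds = 2.

2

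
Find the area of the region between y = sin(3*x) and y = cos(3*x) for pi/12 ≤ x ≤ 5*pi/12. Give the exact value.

On [pi/12, 5*pi/12], (sin(3*x)) - (cos(3*x)) = sin(3*x) - cos(3*x) is ≥ 0 throughout, so the area is a single integral of |sin(3*x) - cos(3*x)|.
∫[pi/12,5*pi/12] (sin(3*x) - cos(3*x)) dx = 2*sqrt(2)/3.

2*sqrt(2)/3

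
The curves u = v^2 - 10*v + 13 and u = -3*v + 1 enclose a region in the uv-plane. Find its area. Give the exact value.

Both boundary curves give u as a function of v, so integrate with respect to v. Setting them equal: v^2 - 7*v + 12 = 0, i.e. (v - 4)*(v - 3) = 0, so they meet at v = 3, 4.
For v in [3, 4], u = v^2 - 10*v + 13 is on the left; area = ∫[3,4] (-(v^2 - 7*v + 12)) dv = 1/6.

1/6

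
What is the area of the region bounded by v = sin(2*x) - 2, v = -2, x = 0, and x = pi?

The difference (sin(2*x) - 2) - (-2) = sin(2*x) changes sign at x = pi/2 inside [0, pi], so split the integral there.
∫[0,pi/2] (sin(2*x)) dx = 1.
∫[pi/2,pi] (sin(2*x)) dx = -1; the area of that piece is 1.
Total area = 1 + 1 = 2.

2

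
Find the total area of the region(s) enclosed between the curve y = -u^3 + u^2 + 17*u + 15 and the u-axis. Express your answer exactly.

The curve meets the u-axis where -u^3 + u^2 + 17*u + 15 = 0, i.e. -(u - 5)*(u + 1)*(u + 3) = 0, at u = -3, -1, 5.
On [-3, -1] the curve lies below the axis; ∫[-3,-1] (-u^3 + u^2 + 17*u + 15) du = -28/3, giving area 28/3.
On [-1, 5] the curve lies above the axis; ∫[-1,5] (-u^3 + u^2 + 17*u + 15) du = 180, giving area 180.
Total area = 28/3 + 180 = 568/3.

568/3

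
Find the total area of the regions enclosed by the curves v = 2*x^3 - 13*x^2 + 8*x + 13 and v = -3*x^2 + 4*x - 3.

253/6

Set the curves equal: 2*x^3 - 13*x^2 + 8*x + 13 = -3*x^2 + 4*x - 3, so 2*x^3 - 10*x^2 + 4*x + 16 = 0, which factors as 2*(x - 4)*(x - 2)*(x + 1) = 0. The curves meet at x = -1, 2, 4.
On [-1, 2], v = 2*x^3 - 13*x^2 + 8*x + 13 is on top; that piece has area ∫[-1,2] (2*x^3 - 10*x^2 + 4*x + 16) dx = 63/2.
On [2, 4], v = -3*x^2 + 4*x - 3 is on top; that piece has area ∫[2,4] (-(2*x^3 - 10*x^2 + 4*x + 16)) dx = 32/3.
Total enclosed area = 63/2 + 32/3 = 253/6.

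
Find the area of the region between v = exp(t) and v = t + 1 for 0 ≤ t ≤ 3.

On [0, 3], (exp(t)) - (t + 1) = -t + exp(t) - 1 is ≥ 0 throughout, so the area is a single integral of |-t + exp(t) - 1|.
∫[0,3] (-t + exp(t) - 1) dt = -17/2 + exp(3).

-17/2 + exp(3)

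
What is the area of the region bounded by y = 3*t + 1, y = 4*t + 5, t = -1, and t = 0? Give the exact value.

On [-1, 0], (3*t + 1) - (4*t + 5) = -t - 4 is ≤ 0 throughout, so the area is a single integral of |-t - 4|.
∫[-1,0] (-t - 4) dt = -7/2; the area of that piece is 7/2.

7/2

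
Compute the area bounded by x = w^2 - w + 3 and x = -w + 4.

4/3

Both boundary curves give x as a function of w, so integrate with respect to w. Setting them equal: w^2 - 1 = 0, i.e. (w - 1)*(w + 1) = 0, so they meet at w = -1, 1.
For w in [-1, 1], x = w^2 - w + 3 is on the left; area = ∫[-1,1] (-(w^2 - 1)) dw = 4/3.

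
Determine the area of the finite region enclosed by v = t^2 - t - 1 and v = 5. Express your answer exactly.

Set the curves equal: t^2 - t - 1 = 5, so t^2 - t - 6 = 0, which factors as (t - 3)*(t + 2) = 0. The curves meet at t = -2, 3.
On [-2, 3], v = 5 is on top; that piece has area ∫[-2,3] (-(t^2 - t - 6)) dt = 125/6.

125/6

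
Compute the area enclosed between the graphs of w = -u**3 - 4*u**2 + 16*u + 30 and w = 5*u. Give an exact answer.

863/6

Set the curves equal: -u**3 - 4*u**2 + 16*u + 30 = 5*u, so -u**3 - 4*u**2 + 11*u + 30 = 0, which factors as -(u - 3)*(u + 2)*(u + 5) = 0. The curves meet at u = -5, -2, 3.
On [-5, -2], w = 5*u is on top; that piece has area ∫[-5,-2] (-(-u**3 - 4*u**2 + 11*u + 30)) du = 117/4.
On [-2, 3], w = -u**3 - 4*u**2 + 16*u + 30 is on top; that piece has area ∫[-2,3] (-u**3 - 4*u**2 + 11*u + 30) du = 1375/12.
Total enclosed area = 117/4 + 1375/12 = 863/6.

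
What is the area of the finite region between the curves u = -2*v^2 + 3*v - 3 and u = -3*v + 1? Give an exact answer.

Both boundary curves give u as a function of v, so integrate with respect to v. Setting them equal: -2*v^2 + 6*v - 4 = 0, i.e. -2*(v - 2)*(v - 1) = 0, so they meet at v = 1, 2.
For v in [1, 2], u = -2*v^2 + 3*v - 3 is on the right; area = ∫[1,2] (-2*v^2 + 6*v - 4) dv = 1/3.

1/3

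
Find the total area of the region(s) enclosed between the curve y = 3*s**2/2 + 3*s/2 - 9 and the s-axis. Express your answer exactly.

The curve meets the s-axis where 3*s**2/2 + 3*s/2 - 9 = 0, i.e. 3*(s - 2)*(s + 3)/2 = 0, at s = -3, 2.
On [-3, 2] the curve lies below the axis; ∫[-3,2] (3*s**2/2 + 3*s/2 - 9) ds = -125/4, giving area 125/4.

125/4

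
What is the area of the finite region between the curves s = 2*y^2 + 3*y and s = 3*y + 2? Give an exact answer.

Both boundary curves give s as a function of y, so integrate with respect to y. Setting them equal: 2*y^2 - 2 = 0, i.e. 2*(y - 1)*(y + 1) = 0, so they meet at y = -1, 1.
For y in [-1, 1], s = 2*y^2 + 3*y is on the left; area = ∫[-1,1] (-(2*y^2 - 2)) dy = 8/3.

8/3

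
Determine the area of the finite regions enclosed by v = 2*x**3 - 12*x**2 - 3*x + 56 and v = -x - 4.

407/2

Set the curves equal: 2*x**3 - 12*x**2 - 3*x + 56 = -x - 4, so 2*x**3 - 12*x**2 - 2*x + 60 = 0, which factors as 2*(x - 5)*(x - 3)*(x + 2) = 0. The curves meet at x = -2, 3, 5.
On [-2, 3], v = 2*x**3 - 12*x**2 - 3*x + 56 is on top; that piece has area ∫[-2,3] (2*x**3 - 12*x**2 - 2*x + 60) dx = 375/2.
On [3, 5], v = -x - 4 is on top; that piece has area ∫[3,5] (-(2*x**3 - 12*x**2 - 2*x + 60)) dx = 16.
Total enclosed area = 375/2 + 16 = 407/2.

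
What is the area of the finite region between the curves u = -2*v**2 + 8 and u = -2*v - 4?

Both boundary curves give u as a function of v, so integrate with respect to v. Setting them equal: -2*v**2 + 2*v + 12 = 0, i.e. -2*(v - 3)*(v + 2) = 0, so they meet at v = -2, 3.
For v in [-2, 3], u = -2*v**2 + 8 is on the right; area = ∫[-2,3] (-2*v**2 + 2*v + 12) dv = 125/3.

125/3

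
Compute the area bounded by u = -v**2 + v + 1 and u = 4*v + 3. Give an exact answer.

Both boundary curves give u as a function of v, so integrate with respect to v. Setting them equal: -v**2 - 3*v - 2 = 0, i.e. -(v + 1)*(v + 2) = 0, so they meet at v = -2, -1.
For v in [-2, -1], u = -v**2 + v + 1 is on the right; area = ∫[-2,-1] (-v**2 - 3*v - 2) dv = 1/6.

1/6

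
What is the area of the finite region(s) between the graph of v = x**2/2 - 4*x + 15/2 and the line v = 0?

2/3

The curve meets the x-axis where x**2/2 - 4*x + 15/2 = 0, i.e. (x - 5)*(x - 3)/2 = 0, at x = 3, 5.
On [3, 5] the curve lies below the axis; ∫[3,5] (x**2/2 - 4*x + 15/2) dx = -2/3, giving area 2/3.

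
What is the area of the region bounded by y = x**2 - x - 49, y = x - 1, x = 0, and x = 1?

146/3

On [0, 1], (x**2 - x - 49) - (x - 1) = x**2 - 2*x - 48 is ≤ 0 throughout, so the area is a single integral of |x**2 - 2*x - 48|.
∫[0,1] (x**2 - 2*x - 48) dx = -146/3; the area of that piece is 146/3.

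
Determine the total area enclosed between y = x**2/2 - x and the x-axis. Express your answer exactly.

The curve meets the x-axis where x**2/2 - x = 0, i.e. x*(x - 2)/2 = 0, at x = 0, 2.
On [0, 2] the curve lies below the axis; ∫[0,2] (x**2/2 - x) dx = -2/3, giving area 2/3.

2/3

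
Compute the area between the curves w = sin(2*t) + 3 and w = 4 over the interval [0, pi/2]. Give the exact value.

On [0, pi/2], (sin(2*t) + 3) - (4) = sin(2*t) - 1 is ≤ 0 throughout, so the area is a single integral of |sin(2*t) - 1|.
∫[0,pi/2] (sin(2*t) - 1) dt = 1 - pi/2; the area of that piece is -1 + pi/2.

-1 + pi/2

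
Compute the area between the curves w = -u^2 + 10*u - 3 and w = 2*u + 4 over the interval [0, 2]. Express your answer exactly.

The difference (-u^2 + 10*u - 3) - (2*u + 4) = -u^2 + 8*u - 7 changes sign at u = 1 inside [0, 2], so split the integral there.
∫[0,1] (-u^2 + 8*u - 7) du = -10/3; the area of that piece is 10/3.
∫[1,2] (-u^2 + 8*u - 7) du = 8/3.
Total area = 10/3 + 8/3 = 6.

6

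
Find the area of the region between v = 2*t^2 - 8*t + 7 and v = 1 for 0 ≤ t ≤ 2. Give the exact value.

4

The difference (2*t^2 - 8*t + 7) - (1) = 2*t^2 - 8*t + 6 changes sign at t = 1 inside [0, 2], so split the integral there.
∫[0,1] (2*t^2 - 8*t + 6) dt = 8/3.
∫[1,2] (2*t^2 - 8*t + 6) dt = -4/3; the area of that piece is 4/3.
Total area = 8/3 + 4/3 = 4.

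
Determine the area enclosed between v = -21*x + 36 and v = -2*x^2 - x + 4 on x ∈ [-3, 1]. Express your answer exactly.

680/3

On [-3, 1], (-21*x + 36) - (-2*x^2 - x + 4) = 2*x^2 - 20*x + 32 is ≥ 0 throughout, so the area is a single integral of |2*x^2 - 20*x + 32|.
∫[-3,1] (2*x^2 - 20*x + 32) dx = 680/3.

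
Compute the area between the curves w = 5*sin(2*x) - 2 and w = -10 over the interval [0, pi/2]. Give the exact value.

On [0, pi/2], (5*sin(2*x) - 2) - (-10) = 5*sin(2*x) + 8 is ≥ 0 throughout, so the area is a single integral of |5*sin(2*x) + 8|.
∫[0,pi/2] (5*sin(2*x) + 8) dx = 5 + 4*pi.

5 + 4*pi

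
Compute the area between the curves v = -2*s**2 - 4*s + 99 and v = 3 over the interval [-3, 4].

1792/3

On [-3, 4], (-2*s**2 - 4*s + 99) - (3) = -2*s**2 - 4*s + 96 is ≥ 0 throughout, so the area is a single integral of |-2*s**2 - 4*s + 96|.
∫[-3,4] (-2*s**2 - 4*s + 96) ds = 1792/3.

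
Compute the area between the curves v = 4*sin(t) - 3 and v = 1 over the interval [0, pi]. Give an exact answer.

On [0, pi], (4*sin(t) - 3) - (1) = 4*sin(t) - 4 is ≤ 0 throughout, so the area is a single integral of |4*sin(t) - 4|.
∫[0,pi] (4*sin(t) - 4) dt = 8 - 4*pi; the area of that piece is -8 + 4*pi.

-8 + 4*pi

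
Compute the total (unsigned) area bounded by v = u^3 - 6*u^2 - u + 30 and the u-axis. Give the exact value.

407/4

The curve meets the u-axis where u^3 - 6*u^2 - u + 30 = 0, i.e. (u - 5)*(u - 3)*(u + 2) = 0, at u = -2, 3, 5.
On [-2, 3] the curve lies above the axis; ∫[-2,3] (u^3 - 6*u^2 - u + 30) du = 375/4, giving area 375/4.
On [3, 5] the curve lies below the axis; ∫[3,5] (u^3 - 6*u^2 - u + 30) du = -8, giving area 8.
Total area = 375/4 + 8 = 407/4.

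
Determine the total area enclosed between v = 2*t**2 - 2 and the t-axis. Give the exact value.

8/3

The curve meets the t-axis where 2*t**2 - 2 = 0, i.e. 2*(t - 1)*(t + 1) = 0, at t = -1, 1.
On [-1, 1] the curve lies below the axis; ∫[-1,1] (2*t**2 - 2) dt = -8/3, giving area 8/3.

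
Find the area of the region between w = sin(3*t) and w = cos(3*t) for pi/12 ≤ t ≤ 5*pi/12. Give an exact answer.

2*sqrt(2)/3

On [pi/12, 5*pi/12], (sin(3*t)) - (cos(3*t)) = sin(3*t) - cos(3*t) is ≥ 0 throughout, so the area is a single integral of |sin(3*t) - cos(3*t)|.
∫[pi/12,5*pi/12] (sin(3*t) - cos(3*t)) dt = 2*sqrt(2)/3.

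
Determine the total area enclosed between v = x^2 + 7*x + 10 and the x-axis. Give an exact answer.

9/2

The curve meets the x-axis where x^2 + 7*x + 10 = 0, i.e. (x + 2)*(x + 5) = 0, at x = -5, -2.
On [-5, -2] the curve lies below the axis; ∫[-5,-2] (x^2 + 7*x + 10) dx = -9/2, giving area 9/2.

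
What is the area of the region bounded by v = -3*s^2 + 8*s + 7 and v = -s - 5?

125/2

Set the curves equal: -3*s^2 + 8*s + 7 = -s - 5, so -3*s^2 + 9*s + 12 = 0, which factors as -3*(s - 4)*(s + 1) = 0. The curves meet at s = -1, 4.
On [-1, 4], v = -3*s^2 + 8*s + 7 is on top; that piece has area ∫[-1,4] (-3*s^2 + 9*s + 12) ds = 125/2.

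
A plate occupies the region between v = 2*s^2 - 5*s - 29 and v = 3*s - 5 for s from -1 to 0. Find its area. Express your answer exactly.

58/3

On [-1, 0], (2*s^2 - 5*s - 29) - (3*s - 5) = 2*s^2 - 8*s - 24 is ≤ 0 throughout, so the area is a single integral of |2*s^2 - 8*s - 24|.
∫[-1,0] (2*s^2 - 8*s - 24) ds = -58/3; the area of that piece is 58/3.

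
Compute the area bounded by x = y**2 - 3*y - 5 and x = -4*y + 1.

Both boundary curves give x as a function of y, so integrate with respect to y. Setting them equal: y**2 + y - 6 = 0, i.e. (y - 2)*(y + 3) = 0, so they meet at y = -3, 2.
For y in [-3, 2], x = y**2 - 3*y - 5 is on the left; area = ∫[-3,2] (-(y**2 + y - 6)) dy = 125/6.

125/6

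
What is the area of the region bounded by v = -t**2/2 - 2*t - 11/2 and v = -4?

2/3

Set the curves equal: -t**2/2 - 2*t - 11/2 = -4, so -t**2/2 - 2*t - 3/2 = 0, which factors as -(t + 1)*(t + 3)/2 = 0. The curves meet at t = -3, -1.
On [-3, -1], v = -t**2/2 - 2*t - 11/2 is on top; that piece has area ∫[-3,-1] (-t**2/2 - 2*t - 3/2) dt = 2/3.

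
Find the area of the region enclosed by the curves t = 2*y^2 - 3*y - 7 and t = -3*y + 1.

64/3

Both boundary curves give t as a function of y, so integrate with respect to y. Setting them equal: 2*y^2 - 8 = 0, i.e. 2*(y - 2)*(y + 2) = 0, so they meet at y = -2, 2.
For y in [-2, 2], t = 2*y^2 - 3*y - 7 is on the left; area = ∫[-2,2] (-(2*y^2 - 8)) dy = 64/3.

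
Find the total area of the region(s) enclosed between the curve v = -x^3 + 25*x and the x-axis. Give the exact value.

The curve meets the x-axis where -x^3 + 25*x = 0, i.e. -x*(x - 5)*(x + 5) = 0, at x = -5, 0, 5.
On [-5, 0] the curve lies below the axis; ∫[-5,0] (-x^3 + 25*x) dx = -625/4, giving area 625/4.
On [0, 5] the curve lies above the axis; ∫[0,5] (-x^3 + 25*x) dx = 625/4, giving area 625/4.
Total area = 625/4 + 625/4 = 625/2.

625/2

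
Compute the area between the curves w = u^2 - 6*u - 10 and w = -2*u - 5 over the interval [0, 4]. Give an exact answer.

92/3

On [0, 4], (u^2 - 6*u - 10) - (-2*u - 5) = u^2 - 4*u - 5 is ≤ 0 throughout, so the area is a single integral of |u^2 - 4*u - 5|.
∫[0,4] (u^2 - 4*u - 5) du = -92/3; the area of that piece is 92/3.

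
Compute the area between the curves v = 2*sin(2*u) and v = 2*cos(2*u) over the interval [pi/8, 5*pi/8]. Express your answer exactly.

2*sqrt(2)

On [pi/8, 5*pi/8], (2*sin(2*u)) - (2*cos(2*u)) = 2*sin(2*u) - 2*cos(2*u) is ≥ 0 throughout, so the area is a single integral of |2*sin(2*u) - 2*cos(2*u)|.
∫[pi/8,5*pi/8] (2*sin(2*u) - 2*cos(2*u)) du = 2*sqrt(2).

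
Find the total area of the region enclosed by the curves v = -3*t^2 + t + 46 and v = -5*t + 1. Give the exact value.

256

Set the curves equal: -3*t^2 + t + 46 = -5*t + 1, so -3*t^2 + 6*t + 45 = 0, which factors as -3*(t - 5)*(t + 3) = 0. The curves meet at t = -3, 5.
On [-3, 5], v = -3*t^2 + t + 46 is on top; that piece has area ∫[-3,5] (-3*t^2 + 6*t + 45) dt = 256.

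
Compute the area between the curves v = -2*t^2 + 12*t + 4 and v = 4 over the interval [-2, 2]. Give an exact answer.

The difference (-2*t^2 + 12*t + 4) - (4) = -2*t^2 + 12*t changes sign at t = 0 inside [-2, 2], so split the integral there.
∫[-2,0] (-2*t^2 + 12*t) dt = -88/3; the area of that piece is 88/3.
∫[0,2] (-2*t^2 + 12*t) dt = 56/3.
Total area = 88/3 + 56/3 = 48.

48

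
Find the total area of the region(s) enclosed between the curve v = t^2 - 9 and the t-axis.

The curve meets the t-axis where t^2 - 9 = 0, i.e. (t - 3)*(t + 3) = 0, at t = -3, 3.
On [-3, 3] the curve lies below the axis; ∫[-3,3] (t^2 - 9) dt = -36, giving area 36.

36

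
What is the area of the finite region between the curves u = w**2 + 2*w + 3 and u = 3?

Both boundary curves give u as a function of w, so integrate with respect to w. Setting them equal: w**2 + 2*w = 0, i.e. w*(w + 2) = 0, so they meet at w = -2, 0.
For w in [-2, 0], u = w**2 + 2*w + 3 is on the left; area = ∫[-2,0] (-(w**2 + 2*w)) dw = 4/3.

4/3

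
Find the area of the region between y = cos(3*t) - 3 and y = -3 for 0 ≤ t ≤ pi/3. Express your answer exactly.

The difference (cos(3*t) - 3) - (-3) = cos(3*t) changes sign at t = pi/6 inside [0, pi/3], so split the integral there.
∫[0,pi/6] (cos(3*t)) dt = 1/3.
∫[pi/6,pi/3] (cos(3*t)) dt = -1/3; the area of that piece is 1/3.
Total area = 1/3 + 1/3 = 2/3.

2/3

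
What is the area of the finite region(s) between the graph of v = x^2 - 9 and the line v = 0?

36

The curve meets the x-axis where x^2 - 9 = 0, i.e. (x - 3)*(x + 3) = 0, at x = -3, 3.
On [-3, 3] the curve lies below the axis; ∫[-3,3] (x^2 - 9) dx = -36, giving area 36.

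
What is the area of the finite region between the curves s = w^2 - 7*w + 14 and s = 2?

Both boundary curves give s as a function of w, so integrate with respect to w. Setting them equal: w^2 - 7*w + 12 = 0, i.e. (w - 4)*(w - 3) = 0, so they meet at w = 3, 4.
For w in [3, 4], s = w^2 - 7*w + 14 is on the left; area = ∫[3,4] (-(w^2 - 7*w + 12)) dw = 1/6.

1/6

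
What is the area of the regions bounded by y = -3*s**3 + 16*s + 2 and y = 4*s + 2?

Set the curves equal: -3*s**3 + 16*s + 2 = 4*s + 2, so -3*s**3 + 12*s = 0, which factors as -3*s*(s - 2)*(s + 2) = 0. The curves meet at s = -2, 0, 2.
On [-2, 0], y = 4*s + 2 is on top; that piece has area ∫[-2,0] (-(-3*s**3 + 12*s)) ds = 12.
On [0, 2], y = -3*s**3 + 16*s + 2 is on top; that piece has area ∫[0,2] (-3*s**3 + 12*s) ds = 12.
Total enclosed area = 12 + 12 = 24.

24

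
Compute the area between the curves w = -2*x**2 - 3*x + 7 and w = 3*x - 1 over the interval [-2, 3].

The difference (-2*x**2 - 3*x + 7) - (3*x - 1) = -2*x**2 - 6*x + 8 changes sign at x = 1 inside [-2, 3], so split the integral there.
∫[-2,1] (-2*x**2 - 6*x + 8) dx = 27.
∫[1,3] (-2*x**2 - 6*x + 8) dx = -76/3; the area of that piece is 76/3.
Total area = 27 + 76/3 = 157/3.

157/3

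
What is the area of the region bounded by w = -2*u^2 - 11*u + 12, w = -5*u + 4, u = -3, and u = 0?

33

On [-3, 0], (-2*u^2 - 11*u + 12) - (-5*u + 4) = -2*u^2 - 6*u + 8 is ≥ 0 throughout, so the area is a single integral of |-2*u^2 - 6*u + 8|.
∫[-3,0] (-2*u^2 - 6*u + 8) du = 33.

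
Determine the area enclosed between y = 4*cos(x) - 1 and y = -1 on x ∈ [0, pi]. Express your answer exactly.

8

The difference (4*cos(x) - 1) - (-1) = 4*cos(x) changes sign at x = pi/2 inside [0, pi], so split the integral there.
∫[0,pi/2] (4*cos(x)) dx = 4.
∫[pi/2,pi] (4*cos(x)) dx = -4; the area of that piece is 4.
Total area = 4 + 4 = 8.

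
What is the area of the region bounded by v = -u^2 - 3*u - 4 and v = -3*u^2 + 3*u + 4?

125/3

Set the curves equal: -u^2 - 3*u - 4 = -3*u^2 + 3*u + 4, so 2*u^2 - 6*u - 8 = 0, which factors as 2*(u - 4)*(u + 1) = 0. The curves meet at u = -1, 4.
On [-1, 4], v = -3*u^2 + 3*u + 4 is on top; that piece has area ∫[-1,4] (-(2*u^2 - 6*u - 8)) du = 125/3.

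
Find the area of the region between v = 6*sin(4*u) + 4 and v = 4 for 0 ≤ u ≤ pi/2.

6

The difference (6*sin(4*u) + 4) - (4) = 6*sin(4*u) changes sign at u = pi/4 inside [0, pi/2], so split the integral there.
∫[0,pi/4] (6*sin(4*u)) du = 3.
∫[pi/4,pi/2] (6*sin(4*u)) du = -3; the area of that piece is 3.
Total area = 3 + 3 = 6.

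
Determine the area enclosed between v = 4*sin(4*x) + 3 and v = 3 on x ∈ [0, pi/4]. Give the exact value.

2

On [0, pi/4], (4*sin(4*x) + 3) - (3) = 4*sin(4*x) is ≥ 0 throughout, so the area is a single integral of |4*sin(4*x)|.
∫[0,pi/4] (4*sin(4*x)) dx = 2.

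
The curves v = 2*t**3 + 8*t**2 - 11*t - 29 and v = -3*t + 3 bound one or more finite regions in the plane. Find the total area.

Set the curves equal: 2*t**3 + 8*t**2 - 11*t - 29 = -3*t + 3, so 2*t**3 + 8*t**2 - 8*t - 32 = 0, which factors as 2*(t - 2)*(t + 2)*(t + 4) = 0. The curves meet at t = -4, -2, 2.
On [-4, -2], v = 2*t**3 + 8*t**2 - 11*t - 29 is on top; that piece has area ∫[-4,-2] (2*t**3 + 8*t**2 - 8*t - 32) dt = 40/3.
On [-2, 2], v = -3*t + 3 is on top; that piece has area ∫[-2,2] (-(2*t**3 + 8*t**2 - 8*t - 32)) dt = 256/3.
Total enclosed area = 40/3 + 256/3 = 296/3.

296/3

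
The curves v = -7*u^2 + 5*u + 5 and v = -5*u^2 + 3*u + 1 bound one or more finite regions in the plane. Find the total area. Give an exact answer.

Set the curves equal: -7*u^2 + 5*u + 5 = -5*u^2 + 3*u + 1, so -2*u^2 + 2*u + 4 = 0, which factors as -2*(u - 2)*(u + 1) = 0. The curves meet at u = -1, 2.
On [-1, 2], v = -7*u^2 + 5*u + 5 is on top; that piece has area ∫[-1,2] (-2*u^2 + 2*u + 4) du = 9.

9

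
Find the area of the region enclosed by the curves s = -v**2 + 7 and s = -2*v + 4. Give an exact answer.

Both boundary curves give s as a function of v, so integrate with respect to v. Setting them equal: -v**2 + 2*v + 3 = 0, i.e. -(v - 3)*(v + 1) = 0, so they meet at v = -1, 3.
For v in [-1, 3], s = -v**2 + 7 is on the right; area = ∫[-1,3] (-v**2 + 2*v + 3) dv = 32/3.

32/3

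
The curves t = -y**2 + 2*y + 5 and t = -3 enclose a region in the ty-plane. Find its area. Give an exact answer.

Both boundary curves give t as a function of y, so integrate with respect to y. Setting them equal: -y**2 + 2*y + 8 = 0, i.e. -(y - 4)*(y + 2) = 0, so they meet at y = -2, 4.
For y in [-2, 4], t = -y**2 + 2*y + 5 is on the right; area = ∫[-2,4] (-y**2 + 2*y + 8) dy = 36.

36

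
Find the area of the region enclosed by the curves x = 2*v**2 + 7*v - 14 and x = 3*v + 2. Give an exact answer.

72

Both boundary curves give x as a function of v, so integrate with respect to v. Setting them equal: 2*v**2 + 4*v - 16 = 0, i.e. 2*(v - 2)*(v + 4) = 0, so they meet at v = -4, 2.
For v in [-4, 2], x = 2*v**2 + 7*v - 14 is on the left; area = ∫[-4,2] (-(2*v**2 + 4*v - 16)) dv = 72.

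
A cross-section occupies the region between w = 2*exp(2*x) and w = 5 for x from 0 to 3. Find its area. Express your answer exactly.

The difference (2*exp(2*x)) - (5) = 2*exp(2*x) - 5 changes sign at x = -log(2)/2 + log(5)/2 inside [0, 3], so split the integral there.
∫[0,-log(2)/2 + log(5)/2] (2*exp(2*x) - 5) dx = log(4*sqrt(10)/125) + 3/2; the area of that piece is -3/2 + log(25*sqrt(10)/8).
∫[-log(2)/2 + log(5)/2,3] (2*exp(2*x) - 5) dx = -35/2 - 5*log(2)/2 + 5*log(5)/2 + exp(6).
Total area = (-3/2 + log(25*sqrt(10)/8)) + (-35/2 - 5*log(2)/2 + 5*log(5)/2 + exp(6)) = -19 - 11*log(2)/2 + log(10)/2 + 9*log(5)/2 + exp(6).

-19 - 11*log(2)/2 + log(10)/2 + 9*log(5)/2 + exp(6)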